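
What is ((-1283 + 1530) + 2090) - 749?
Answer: 1588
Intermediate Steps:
((-1283 + 1530) + 2090) - 749 = (247 + 2090) - 749 = 2337 - 749 = 1588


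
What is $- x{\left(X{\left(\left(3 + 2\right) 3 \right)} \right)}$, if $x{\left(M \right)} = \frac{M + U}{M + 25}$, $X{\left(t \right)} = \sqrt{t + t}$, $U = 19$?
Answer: $- \frac{89}{119} - \frac{6 \sqrt{30}}{595} \approx -0.80313$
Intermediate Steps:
$X{\left(t \right)} = \sqrt{2} \sqrt{t}$ ($X{\left(t \right)} = \sqrt{2 t} = \sqrt{2} \sqrt{t}$)
$x{\left(M \right)} = \frac{19 + M}{25 + M}$ ($x{\left(M \right)} = \frac{M + 19}{M + 25} = \frac{19 + M}{25 + M}$)
$- x{\left(X{\left(\left(3 + 2\right) 3 \right)} \right)} = - \frac{19 + \sqrt{2} \sqrt{\left(3 + 2\right) 3}}{25 + \sqrt{2} \sqrt{\left(3 + 2\right) 3}} = - \frac{19 + \sqrt{2} \sqrt{5 \cdot 3}}{25 + \sqrt{2} \sqrt{5 \cdot 3}} = - \frac{19 + \sqrt{2} \sqrt{15}}{25 + \sqrt{2} \sqrt{15}} = - \frac{19 + \sqrt{30}}{25 + \sqrt{30}}$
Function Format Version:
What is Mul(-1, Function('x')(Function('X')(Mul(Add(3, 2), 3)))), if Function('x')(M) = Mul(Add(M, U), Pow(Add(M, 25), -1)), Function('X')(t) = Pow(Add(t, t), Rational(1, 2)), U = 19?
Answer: Add(Rational(-89, 119), Mul(Rational(-6, 595), Pow(30, Rational(1, 2)))) ≈ -0.80313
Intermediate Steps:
Function('X')(t) = Mul(Pow(2, Rational(1, 2)), Pow(t, Rational(1, 2))) (Function('X')(t) = Pow(Mul(2, t), Rational(1, 2)) = Mul(Pow(2, Rational(1, 2)), Pow(t, Rational(1, 2))))
Function('x')(M) = Mul(Pow(Add(25, M), -1), Add(19, M)) (Function('x')(M) = Mul(Add(M, 19), Pow(Add(M, 25), -1)) = Mul(Add(19, M), Pow(Add(25, M), -1)) = Mul(Pow(Add(25, M), -1), Add(19, M)))
Mul(-1, Function('x')(Function('X')(Mul(Add(3, 2), 3)))) = Mul(-1, Mul(Pow(Add(25, Mul(Pow(2, Rational(1, 2)), Pow(Mul(Add(3, 2), 3), Rational(1, 2)))), -1), Add(19, Mul(Pow(2, Rational(1, 2)), Pow(Mul(Add(3, 2), 3), Rational(1, 2)))))) = Mul(-1, Mul(Pow(Add(25, Mul(Pow(2, Rational(1, 2)), Pow(Mul(5, 3), Rational(1, 2)))), -1), Add(19, Mul(Pow(2, Rational(1, 2)), Pow(Mul(5, 3), Rational(1, 2)))))) = Mul(-1, Mul(Pow(Add(25, Mul(Pow(2, Rational(1, 2)), Pow(15, Rational(1, 2)))), -1), Add(19, Mul(Pow(2, Rational(1, 2)), Pow(15, Rational(1, 2)))))) = Mul(-1, Mul(Pow(Add(25, Pow(30, Rational(1, 2))), -1), Add(19, Pow(30, Rational(1, 2))))) = Mul(-1, Pow(Add(25, Pow(30, Rational(1, 2))), -1), Add(19, Pow(30, Rational(1, 2))))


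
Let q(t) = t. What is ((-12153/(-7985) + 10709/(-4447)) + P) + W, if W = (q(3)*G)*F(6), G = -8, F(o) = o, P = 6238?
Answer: 216362176756/35509295 ≈ 6093.1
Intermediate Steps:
W = -144 (W = (3*(-8))*6 = -24*6 = -144)
((-12153/(-7985) + 10709/(-4447)) + P) + W = ((-12153/(-7985) + 10709/(-4447)) + 6238) - 144 = ((-12153*(-1/7985) + 10709*(-1/4447)) + 6238) - 144 = ((12153/7985 - 10709/4447) + 6238) - 144 = (-31466974/35509295 + 6238) - 144 = 221475515236/35509295 - 144 = 216362176756/35509295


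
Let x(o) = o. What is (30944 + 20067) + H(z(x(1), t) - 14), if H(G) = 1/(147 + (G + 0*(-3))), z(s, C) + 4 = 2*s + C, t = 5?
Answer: 6937497/136 ≈ 51011.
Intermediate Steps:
z(s, C) = -4 + C + 2*s (z(s, C) = -4 + (2*s + C) = -4 + (C + 2*s) = -4 + C + 2*s)
H(G) = 1/(147 + G) (H(G) = 1/(147 + (G + 0)) = 1/(147 + G))
(30944 + 20067) + H(z(x(1), t) - 14) = (30944 + 20067) + 1/(147 + ((-4 + 5 + 2*1) - 14)) = 51011 + 1/(147 + ((-4 + 5 + 2) - 14)) = 51011 + 1/(147 + (3 - 14)) = 51011 + 1/(147 - 11) = 51011 + 1/136 = 6937497/136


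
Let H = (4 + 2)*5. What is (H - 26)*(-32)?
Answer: -128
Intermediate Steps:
H = 30 (H = 6*5 = 30)
(H - 26)*(-32) = (30 - 26)*(-32) = 4*(-32) = -128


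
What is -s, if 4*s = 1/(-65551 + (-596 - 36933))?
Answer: 1/412320 ≈ 2.4253e-6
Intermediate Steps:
s = -1/412320 (s = 1/(4*(-65551 + (-596 - 36933))) = 1/(4*(-65551 - 37529)) = (1/4)/(-103080) = (1/4)*(-1/103080) = -1/412320 ≈ -2.4253e-6)
-s = -1*(-1/412320) = 1/412320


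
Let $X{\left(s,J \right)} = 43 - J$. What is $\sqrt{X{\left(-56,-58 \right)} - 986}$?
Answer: $i \sqrt{885} \approx 29.749 i$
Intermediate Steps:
$\sqrt{X{\left(-56,-58 \right)} - 986} = \sqrt{\left(43 - -58\right) - 986} = \sqrt{\left(43 + 58\right) - 986} = \sqrt{101 - 986} = \sqrt{-885} = i \sqrt{885}$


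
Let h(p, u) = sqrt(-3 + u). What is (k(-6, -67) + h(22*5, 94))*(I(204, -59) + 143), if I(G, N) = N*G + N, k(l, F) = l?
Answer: 71712 - 11952*sqrt(91) ≈ -42303.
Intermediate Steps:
I(G, N) = N + G*N (I(G, N) = G*N + N = N + G*N)
(k(-6, -67) + h(22*5, 94))*(I(204, -59) + 143) = (-6 + sqrt(-3 + 94))*(-59*(1 + 204) + 143) = (-6 + sqrt(91))*(-59*205 + 143) = (-6 + sqrt(91))*(-12095 + 143) = (-6 + sqrt(91))*(-11952) = 71712 - 11952*sqrt(91)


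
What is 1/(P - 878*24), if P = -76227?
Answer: -1/97299 ≈ -1.0278e-5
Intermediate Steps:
1/(P - 878*24) = 1/(-76227 - 878*24) = 1/(-76227 - 21072) = 1/(-97299) = -1/97299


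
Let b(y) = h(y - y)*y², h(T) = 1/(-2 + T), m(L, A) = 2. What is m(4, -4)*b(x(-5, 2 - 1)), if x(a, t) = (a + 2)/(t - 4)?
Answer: -1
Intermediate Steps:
x(a, t) = (2 + a)/(-4 + t)
b(y) = -y²/2 (b(y) = y²/(-2 + (y - y)) = y²/(-2 + 0) = y²/(-2) = -y²/2)
m(4, -4)*b(x(-5, 2 - 1)) = 2*(-(2 - 5)²/(-4 + (2 - 1))²/2) = 2*(-9/(-4 + 1)²/2) = 2*(-1²/2) = 2*(-(-⅓*(-3))²/2) = 2*(-½*1²) = 2*(-½*1) = 2*(-½) = -1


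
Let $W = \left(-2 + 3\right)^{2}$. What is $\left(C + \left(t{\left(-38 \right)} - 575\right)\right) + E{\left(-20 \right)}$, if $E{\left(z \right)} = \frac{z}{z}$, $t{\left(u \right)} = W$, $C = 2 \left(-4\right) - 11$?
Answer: $-592$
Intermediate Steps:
$C = -19$ ($C = -8 - 11 = -19$)
$W = 1$ ($W = 1^{2} = 1$)
$t{\left(u \right)} = 1$
$E{\left(z \right)} = 1$
$\left(C + \left(t{\left(-38 \right)} - 575\right)\right) + E{\left(-20 \right)} = \left(-19 + \left(1 - 575\right)\right) + 1 = \left(-19 - 574\right) + 1 = -593 + 1 = -592$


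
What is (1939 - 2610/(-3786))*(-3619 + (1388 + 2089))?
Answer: -173800048/631 ≈ -2.7544e+5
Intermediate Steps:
(1939 - 2610/(-3786))*(-3619 + (1388 + 2089)) = (1939 - 2610*(-1/3786))*(-3619 + 3477) = (1939 + 435/631)*(-142) = (1223944/631)*(-142) = -173800048/631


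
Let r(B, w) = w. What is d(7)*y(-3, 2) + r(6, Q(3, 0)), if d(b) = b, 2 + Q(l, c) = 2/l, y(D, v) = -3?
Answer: -67/3 ≈ -22.333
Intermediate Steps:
Q(l, c) = -2 + 2/l
d(7)*y(-3, 2) + r(6, Q(3, 0)) = 7*(-3) + (-2 + 2/3) = -21 + (-2 + 2*(⅓)) = -21 + (-2 + ⅔) = -21 - 4/3 = -67/3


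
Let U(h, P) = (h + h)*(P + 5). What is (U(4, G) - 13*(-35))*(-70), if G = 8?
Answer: -39130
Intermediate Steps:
U(h, P) = 2*h*(5 + P) (U(h, P) = (2*h)*(5 + P) = 2*h*(5 + P))
(U(4, G) - 13*(-35))*(-70) = (2*4*(5 + 8) - 13*(-35))*(-70) = (2*4*13 + 455)*(-70) = (104 + 455)*(-70) = 559*(-70) = -39130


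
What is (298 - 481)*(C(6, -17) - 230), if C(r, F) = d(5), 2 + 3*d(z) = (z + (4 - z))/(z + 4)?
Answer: 379664/9 ≈ 42185.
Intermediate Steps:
d(z) = -⅔ + 4/(3*(4 + z)) (d(z) = -⅔ + ((z + (4 - z))/(z + 4))/3 = -⅔ + (4/(4 + z))/3 = -⅔ + 4/(3*(4 + z)))
C(r, F) = -14/27 (C(r, F) = 2*(-2 - 1*5)/(3*(4 + 5)) = (⅔)*(-2 - 5)/9 = (⅔)*(⅑)*(-7) = -14/27)
(298 - 481)*(C(6, -17) - 230) = (298 - 481)*(-14/27 - 230) = -183*(-6224/27) = 379664/9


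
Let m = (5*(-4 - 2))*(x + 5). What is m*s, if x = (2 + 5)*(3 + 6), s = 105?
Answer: -214200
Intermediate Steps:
x = 63 (x = 7*9 = 63)
m = -2040 (m = (5*(-4 - 2))*(63 + 5) = (5*(-6))*68 = -30*68 = -2040)
m*s = -2040*105 = -214200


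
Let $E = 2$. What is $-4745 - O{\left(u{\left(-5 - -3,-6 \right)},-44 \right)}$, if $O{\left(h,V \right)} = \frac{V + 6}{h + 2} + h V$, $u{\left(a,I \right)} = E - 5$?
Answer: $-4915$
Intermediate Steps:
$u{\left(a,I \right)} = -3$ ($u{\left(a,I \right)} = 2 - 5 = -3$)
$O{\left(h,V \right)} = V h + \frac{6 + V}{2 + h}$ ($O{\left(h,V \right)} = \frac{6 + V}{2 + h} + V h = V h + \frac{6 + V}{2 + h}$)
$-4745 - O{\left(u{\left(-5 - -3,-6 \right)},-44 \right)} = -4745 - \frac{6 - 44 - 44 \left(-3\right)^{2} + 2 \left(-44\right) \left(-3\right)}{2 - 3} = -4745 - \frac{6 - 44 - 396 + 264}{-1} = -4745 - - (6 - 44 - 396 + 264) = -4745 - \left(-1\right) \left(-170\right) = -4745 - 170 = -4915$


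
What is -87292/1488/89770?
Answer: -21823/33394440 ≈ -0.00065349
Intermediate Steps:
-87292/1488/89770 = -87292*1/1488*(1/89770) = -21823/372*1/89770 = -21823/33394440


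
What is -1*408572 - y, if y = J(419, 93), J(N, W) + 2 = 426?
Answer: -408996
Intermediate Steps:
J(N, W) = 424 (J(N, W) = -2 + 426 = 424)
y = 424
-1*408572 - y = -1*408572 - 1*424 = -408572 - 424 = -408996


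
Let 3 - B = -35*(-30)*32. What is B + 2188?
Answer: -31409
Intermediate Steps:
B = -33597 (B = 3 - (-35*(-30))*32 = 3 - 1050*32 = 3 - 1*33600 = 3 - 33600 = -33597)
B + 2188 = -33597 + 2188 = -31409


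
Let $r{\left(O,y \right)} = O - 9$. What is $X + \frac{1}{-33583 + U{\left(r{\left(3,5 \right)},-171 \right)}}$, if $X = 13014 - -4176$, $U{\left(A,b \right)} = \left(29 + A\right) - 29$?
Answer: $\frac{577394909}{33589} \approx 17190.0$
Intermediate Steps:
$r{\left(O,y \right)} = -9 + O$
$U{\left(A,b \right)} = A$
$X = 17190$ ($X = 13014 + 4176 = 17190$)
$X + \frac{1}{-33583 + U{\left(r{\left(3,5 \right)},-171 \right)}} = 17190 + \frac{1}{-33583 + \left(-9 + 3\right)} = 17190 + \frac{1}{-33583 - 6} = 17190 + \frac{1}{-33589} = 17190 - \frac{1}{33589} = \frac{577394909}{33589}$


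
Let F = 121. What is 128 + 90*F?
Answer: 11018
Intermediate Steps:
128 + 90*F = 128 + 90*121 = 128 + 10890 = 11018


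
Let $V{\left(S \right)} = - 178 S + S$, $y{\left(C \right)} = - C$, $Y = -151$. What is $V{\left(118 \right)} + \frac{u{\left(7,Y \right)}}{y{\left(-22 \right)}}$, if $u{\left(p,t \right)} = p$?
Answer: $- \frac{459485}{22} \approx -20886.0$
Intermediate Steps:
$V{\left(S \right)} = - 177 S$
$V{\left(118 \right)} + \frac{u{\left(7,Y \right)}}{y{\left(-22 \right)}} = \left(-177\right) 118 + \frac{7}{\left(-1\right) \left(-22\right)} = -20886 + \frac{7}{22} = - \frac{459485}{22}$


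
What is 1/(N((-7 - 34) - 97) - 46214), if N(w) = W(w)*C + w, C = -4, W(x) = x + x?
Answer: -1/45248 ≈ -2.2100e-5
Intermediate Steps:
W(x) = 2*x
N(w) = -7*w (N(w) = (2*w)*(-4) + w = -8*w + w = -7*w)
1/(N((-7 - 34) - 97) - 46214) = 1/(-7*((-7 - 34) - 97) - 46214) = 1/(-7*(-41 - 97) - 46214) = 1/(-7*(-138) - 46214) = 1/(966 - 46214) = 1/(-45248) = -1/45248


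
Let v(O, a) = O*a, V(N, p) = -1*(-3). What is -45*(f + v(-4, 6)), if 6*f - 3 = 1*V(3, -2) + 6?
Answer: 990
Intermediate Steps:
V(N, p) = 3
f = 2 (f = 1/2 + (1*3 + 6)/6 = 1/2 + (3 + 6)/6 = 1/2 + (1/6)*9 = 1/2 + 3/2 = 2)
-45*(f + v(-4, 6)) = -45*(2 - 4*6) = -45*(2 - 24) = -45*(-22) = 990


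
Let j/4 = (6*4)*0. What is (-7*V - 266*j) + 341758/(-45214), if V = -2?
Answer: 145619/22607 ≈ 6.4413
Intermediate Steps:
j = 0 (j = 4*((6*4)*0) = 4*(24*0) = 4*0 = 0)
(-7*V - 266*j) + 341758/(-45214) = (-7*(-2) - 266*0) + 341758/(-45214) = (14 + 0) + 341758*(-1/45214) = 14 - 170879/22607 = 145619/22607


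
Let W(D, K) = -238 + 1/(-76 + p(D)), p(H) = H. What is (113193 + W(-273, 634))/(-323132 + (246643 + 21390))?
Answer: -3583754/1748141 ≈ -2.0500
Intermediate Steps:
W(D, K) = -238 + 1/(-76 + D)
(113193 + W(-273, 634))/(-323132 + (246643 + 21390)) = (113193 + (18089 - 238*(-273))/(-76 - 273))/(-323132 + (246643 + 21390)) = (113193 + (18089 + 64974)/(-349))/(-323132 + 268033) = (113193 - 1/349*83063)/(-55099) = (113193 - 83063/349)*(-1/55099) = (39421294/349)*(-1/55099) = -3583754/1748141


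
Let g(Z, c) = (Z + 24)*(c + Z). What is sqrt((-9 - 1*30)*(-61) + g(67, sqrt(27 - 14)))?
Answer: sqrt(8476 + 91*sqrt(13)) ≈ 93.830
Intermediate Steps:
g(Z, c) = (24 + Z)*(Z + c)
sqrt((-9 - 1*30)*(-61) + g(67, sqrt(27 - 14))) = sqrt((-9 - 1*30)*(-61) + (67**2 + 24*67 + 24*sqrt(27 - 14) + 67*sqrt(27 - 14))) = sqrt((-9 - 30)*(-61) + (4489 + 1608 + 24*sqrt(13) + 67*sqrt(13))) = sqrt(-39*(-61) + (6097 + 91*sqrt(13))) = sqrt(2379 + (6097 + 91*sqrt(13))) = sqrt(8476 + 91*sqrt(13))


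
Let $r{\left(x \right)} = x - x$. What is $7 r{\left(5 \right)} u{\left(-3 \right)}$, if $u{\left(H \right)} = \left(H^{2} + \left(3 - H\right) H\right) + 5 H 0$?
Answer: $0$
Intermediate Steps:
$r{\left(x \right)} = 0$
$u{\left(H \right)} = H^{2} + H \left(3 - H\right)$ ($u{\left(H \right)} = \left(H^{2} + H \left(3 - H\right)\right) + 0 = H^{2} + H \left(3 - H\right)$)
$7 r{\left(5 \right)} u{\left(-3 \right)} = 7 \cdot 0 \cdot 3 \left(-3\right) = 0 \left(-9\right) = 0$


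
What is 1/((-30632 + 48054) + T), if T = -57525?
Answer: -1/40103 ≈ -2.4936e-5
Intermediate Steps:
1/((-30632 + 48054) + T) = 1/((-30632 + 48054) - 57525) = 1/(17422 - 57525) = 1/(-40103) = -1/40103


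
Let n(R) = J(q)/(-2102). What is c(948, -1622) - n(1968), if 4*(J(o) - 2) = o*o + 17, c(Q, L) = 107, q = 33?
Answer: 450385/4204 ≈ 107.13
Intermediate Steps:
J(o) = 25/4 + o²/4 (J(o) = 2 + (o*o + 17)/4 = 2 + (o² + 17)/4 = 2 + (17 + o²)/4 = 2 + (17/4 + o²/4) = 25/4 + o²/4)
n(R) = -557/4204 (n(R) = (25/4 + (¼)*33²)/(-2102) = (25/4 + (¼)*1089)*(-1/2102) = (25/4 + 1089/4)*(-1/2102) = (557/2)*(-1/2102) = -557/4204)
c(948, -1622) - n(1968) = 107 - 1*(-557/4204) = 107 + 557/4204 = 450385/4204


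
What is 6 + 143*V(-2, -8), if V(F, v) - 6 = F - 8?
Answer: -566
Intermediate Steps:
V(F, v) = -2 + F (V(F, v) = 6 + (F - 8) = 6 + (-8 + F) = -2 + F)
6 + 143*V(-2, -8) = 6 + 143*(-2 - 2) = 6 + 143*(-4) = 6 - 572 = -566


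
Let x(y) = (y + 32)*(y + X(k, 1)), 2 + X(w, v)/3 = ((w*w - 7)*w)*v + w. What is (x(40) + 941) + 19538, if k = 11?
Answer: 296167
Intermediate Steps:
X(w, v) = -6 + 3*w + 3*v*w*(-7 + w²) (X(w, v) = -6 + 3*(((w*w - 7)*w)*v + w) = -6 + 3*(((w² - 7)*w)*v + w) = -6 + 3*(((-7 + w²)*w)*v + w) = -6 + 3*((w*(-7 + w²))*v + w) = -6 + 3*(v*w*(-7 + w²) + w) = -6 + 3*(w + v*w*(-7 + w²)) = -6 + (3*w + 3*v*w*(-7 + w²)) = -6 + 3*w + 3*v*w*(-7 + w²))
x(y) = (32 + y)*(3789 + y) (x(y) = (y + 32)*(y + (-6 + 3*11 - 21*1*11 + 3*1*11³)) = (32 + y)*(y + (-6 + 33 - 231 + 3*1*1331)) = (32 + y)*(y + (-6 + 33 - 231 + 3993)) = (32 + y)*(y + 3789) = (32 + y)*(3789 + y))
(x(40) + 941) + 19538 = ((121248 + 40² + 3821*40) + 941) + 19538 = ((121248 + 1600 + 152840) + 941) + 19538 = (275688 + 941) + 19538 = 276629 + 19538 = 296167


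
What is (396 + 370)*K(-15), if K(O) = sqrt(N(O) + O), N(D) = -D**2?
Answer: 3064*I*sqrt(15) ≈ 11867.0*I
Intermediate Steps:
K(O) = sqrt(O - O**2) (K(O) = sqrt(-O**2 + O) = sqrt(O - O**2))
(396 + 370)*K(-15) = (396 + 370)*sqrt(-15*(1 - 1*(-15))) = 766*sqrt(-15*(1 + 15)) = 766*sqrt(-15*16) = 766*sqrt(-240) = 766*(4*I*sqrt(15)) = 3064*I*sqrt(15)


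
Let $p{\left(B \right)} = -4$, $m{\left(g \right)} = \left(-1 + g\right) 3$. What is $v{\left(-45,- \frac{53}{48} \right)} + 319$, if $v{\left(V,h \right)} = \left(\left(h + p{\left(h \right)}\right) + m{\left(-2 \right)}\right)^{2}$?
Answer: $\frac{1193305}{2304} \approx 517.93$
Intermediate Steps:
$m{\left(g \right)} = -3 + 3 g$
$v{\left(V,h \right)} = \left(-13 + h\right)^{2}$ ($v{\left(V,h \right)} = \left(\left(h - 4\right) + \left(-3 + 3 \left(-2\right)\right)\right)^{2} = \left(\left(-4 + h\right) - 9\right)^{2} = \left(-13 + h\right)^{2}$)
$v{\left(-45,- \frac{53}{48} \right)} + 319 = \left(-13 - \frac{53}{48}\right)^{2} + 319 = \left(- \frac{677}{48}\right)^{2} + 319 = \frac{458329}{2304} + 319 = \frac{1193305}{2304}$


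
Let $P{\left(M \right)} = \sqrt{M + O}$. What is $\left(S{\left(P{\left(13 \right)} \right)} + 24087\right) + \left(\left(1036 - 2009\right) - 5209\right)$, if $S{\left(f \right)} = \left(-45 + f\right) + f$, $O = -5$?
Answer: $17860 + 4 \sqrt{2} \approx 17866.0$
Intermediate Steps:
$P{\left(M \right)} = \sqrt{-5 + M}$ ($P{\left(M \right)} = \sqrt{M - 5} = \sqrt{-5 + M}$)
$S{\left(f \right)} = -45 + 2 f$
$\left(S{\left(P{\left(13 \right)} \right)} + 24087\right) + \left(\left(1036 - 2009\right) - 5209\right) = \left(\left(-45 + 2 \sqrt{-5 + 13}\right) + 24087\right) + \left(\left(1036 - 2009\right) - 5209\right) = \left(\left(-45 + 2 \sqrt{8}\right) + 24087\right) - 6182 = \left(\left(-45 + 2 \cdot 2 \sqrt{2}\right) + 24087\right) - 6182 = \left(\left(-45 + 4 \sqrt{2}\right) + 24087\right) - 6182 = \left(24042 + 4 \sqrt{2}\right) - 6182 = 17860 + 4 \sqrt{2}$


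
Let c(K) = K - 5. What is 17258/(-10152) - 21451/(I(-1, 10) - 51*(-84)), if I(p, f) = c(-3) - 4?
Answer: -12145697/1807056 ≈ -6.7213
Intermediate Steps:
c(K) = -5 + K
I(p, f) = -12 (I(p, f) = (-5 - 3) - 4 = -8 - 4 = -12)
17258/(-10152) - 21451/(I(-1, 10) - 51*(-84)) = 17258/(-10152) - 21451/(-12 - 51*(-84)) = 17258*(-1/10152) - 21451/(-12 + 4284) = -8629/5076 - 21451/4272 = -12145697/1807056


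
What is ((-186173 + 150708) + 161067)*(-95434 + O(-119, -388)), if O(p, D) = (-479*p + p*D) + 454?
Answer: 1029057186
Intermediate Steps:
O(p, D) = 454 - 479*p + D*p (O(p, D) = (-479*p + D*p) + 454 = 454 - 479*p + D*p)
((-186173 + 150708) + 161067)*(-95434 + O(-119, -388)) = ((-186173 + 150708) + 161067)*(-95434 + (454 - 479*(-119) - 388*(-119))) = (-35465 + 161067)*(-95434 + (454 + 57001 + 46172)) = 125602*(-95434 + 103627) = 125602*8193 = 1029057186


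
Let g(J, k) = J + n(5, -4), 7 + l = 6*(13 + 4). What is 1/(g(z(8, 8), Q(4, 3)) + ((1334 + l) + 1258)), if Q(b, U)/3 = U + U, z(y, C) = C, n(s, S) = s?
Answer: 1/2700 ≈ 0.00037037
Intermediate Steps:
l = 95 (l = -7 + 6*(13 + 4) = -7 + 6*17 = -7 + 102 = 95)
Q(b, U) = 6*U (Q(b, U) = 3*(U + U) = 3*(2*U) = 6*U)
g(J, k) = 5 + J (g(J, k) = J + 5 = 5 + J)
1/(g(z(8, 8), Q(4, 3)) + ((1334 + l) + 1258)) = 1/((5 + 8) + ((1334 + 95) + 1258)) = 1/(13 + (1429 + 1258)) = 1/(13 + 2687) = 1/2700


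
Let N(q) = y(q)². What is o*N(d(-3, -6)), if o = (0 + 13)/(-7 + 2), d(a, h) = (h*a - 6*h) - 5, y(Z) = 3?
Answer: -117/5 ≈ -23.400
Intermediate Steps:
d(a, h) = -5 - 6*h + a*h (d(a, h) = (a*h - 6*h) - 5 = (-6*h + a*h) - 5 = -5 - 6*h + a*h)
N(q) = 9 (N(q) = 3² = 9)
o = -13/5 (o = 13/(-5) = 13*(-⅕) = -13/5 ≈ -2.6000)
o*N(d(-3, -6)) = -13/5*9 = -117/5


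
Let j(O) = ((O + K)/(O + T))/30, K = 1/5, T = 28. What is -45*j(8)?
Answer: -41/120 ≈ -0.34167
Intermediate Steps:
K = ⅕ ≈ 0.20000
j(O) = (⅕ + O)/(30*(28 + O)) (j(O) = ((O + ⅕)/(O + 28))/30 = ((⅕ + O)/(28 + O))*(1/30) = (⅕ + O)/(30*(28 + O)))
-45*j(8) = -3*(1 + 5*8)/(10*(28 + 8)) = -3*(1 + 40)/(10*36) = -3*41/(10*36) = -45*41/5400 = -41/120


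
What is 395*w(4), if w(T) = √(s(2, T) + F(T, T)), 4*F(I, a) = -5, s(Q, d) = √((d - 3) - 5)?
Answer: 395*√(-5 + 8*I)/2 ≈ 294.07 + 530.57*I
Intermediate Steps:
s(Q, d) = √(-8 + d) (s(Q, d) = √((-3 + d) - 5) = √(-8 + d))
F(I, a) = -5/4 (F(I, a) = (¼)*(-5) = -5/4)
w(T) = √(-5/4 + √(-8 + T)) (w(T) = √(√(-8 + T) - 5/4) = √(-5/4 + √(-8 + T)))
395*w(4) = 395*(√(-5 + 4*√(-8 + 4))/2) = 395*(√(-5 + 4*√(-4))/2) = 395*(√(-5 + 4*(2*I))/2) = 395*(√(-5 + 8*I)/2) = 395*√(-5 + 8*I)/2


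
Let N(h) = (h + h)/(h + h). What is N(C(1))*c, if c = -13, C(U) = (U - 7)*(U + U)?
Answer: -13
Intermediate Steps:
C(U) = 2*U*(-7 + U) (C(U) = (-7 + U)*(2*U) = 2*U*(-7 + U))
N(h) = 1 (N(h) = (2*h)/((2*h)) = (2*h)*(1/(2*h)) = 1)
N(C(1))*c = 1*(-13) = -13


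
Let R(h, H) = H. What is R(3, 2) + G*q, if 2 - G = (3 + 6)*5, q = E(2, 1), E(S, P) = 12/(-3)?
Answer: 174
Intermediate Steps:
E(S, P) = -4 (E(S, P) = 12*(-⅓) = -4)
q = -4
G = -43 (G = 2 - (3 + 6)*5 = 2 - 9*5 = 2 - 1*45 = 2 - 45 = -43)
R(3, 2) + G*q = 2 - 43*(-4) = 2 + 172 = 174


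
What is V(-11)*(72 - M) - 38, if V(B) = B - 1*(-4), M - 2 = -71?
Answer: -1025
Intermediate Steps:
M = -69 (M = 2 - 71 = -69)
V(B) = 4 + B (V(B) = B + 4 = 4 + B)
V(-11)*(72 - M) - 38 = (4 - 11)*(72 - 1*(-69)) - 38 = -7*(72 + 69) - 38 = -7*141 - 38 = -987 - 38 = -1025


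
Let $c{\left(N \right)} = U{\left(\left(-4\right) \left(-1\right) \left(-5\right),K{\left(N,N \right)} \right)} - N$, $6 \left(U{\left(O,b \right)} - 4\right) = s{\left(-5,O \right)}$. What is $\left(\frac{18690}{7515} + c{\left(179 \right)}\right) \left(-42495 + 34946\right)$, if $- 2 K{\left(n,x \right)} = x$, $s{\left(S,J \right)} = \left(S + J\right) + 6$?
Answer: $\frac{442952673}{334} \approx 1.3262 \cdot 10^{6}$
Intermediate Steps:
$s{\left(S,J \right)} = 6 + J + S$ ($s{\left(S,J \right)} = \left(J + S\right) + 6 = 6 + J + S$)
$K{\left(n,x \right)} = - \frac{x}{2}$
$U{\left(O,b \right)} = \frac{25}{6} + \frac{O}{6}$ ($U{\left(O,b \right)} = 4 + \frac{6 + O - 5}{6} = 4 + \frac{1 + O}{6} = 4 + \left(\frac{1}{6} + \frac{O}{6}\right) = \frac{25}{6} + \frac{O}{6}$)
$c{\left(N \right)} = \frac{5}{6} - N$ ($c{\left(N \right)} = \left(\frac{25}{6} + \frac{\left(-4\right) \left(-1\right) \left(-5\right)}{6}\right) - N = \left(\frac{25}{6} + \frac{4 \left(-5\right)}{6}\right) - N = \left(\frac{25}{6} + \frac{1}{6} \left(-20\right)\right) - N = \left(\frac{25}{6} - \frac{10}{3}\right) - N = \frac{5}{6} - N$)
$\left(\frac{18690}{7515} + c{\left(179 \right)}\right) \left(-42495 + 34946\right) = \left(\frac{18690}{7515} + \left(\frac{5}{6} - 179\right)\right) \left(-42495 + 34946\right) = \left(18690 \cdot \frac{1}{7515} + \left(\frac{5}{6} - 179\right)\right) \left(-7549\right) = \left(\frac{1246}{501} - \frac{1069}{6}\right) \left(-7549\right) = \left(- \frac{58677}{334}\right) \left(-7549\right) = \frac{442952673}{334}$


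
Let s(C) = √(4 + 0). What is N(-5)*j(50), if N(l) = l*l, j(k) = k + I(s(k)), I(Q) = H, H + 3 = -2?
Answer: 1125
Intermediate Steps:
H = -5 (H = -3 - 2 = -5)
s(C) = 2 (s(C) = √4 = 2)
I(Q) = -5
j(k) = -5 + k (j(k) = k - 5 = -5 + k)
N(l) = l²
N(-5)*j(50) = (-5)²*(-5 + 50) = 25*45 = 1125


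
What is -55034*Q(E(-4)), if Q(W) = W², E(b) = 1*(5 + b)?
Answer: -55034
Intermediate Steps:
E(b) = 5 + b
-55034*Q(E(-4)) = -55034*(5 - 4)² = -55034*1² = -55034*1 = -55034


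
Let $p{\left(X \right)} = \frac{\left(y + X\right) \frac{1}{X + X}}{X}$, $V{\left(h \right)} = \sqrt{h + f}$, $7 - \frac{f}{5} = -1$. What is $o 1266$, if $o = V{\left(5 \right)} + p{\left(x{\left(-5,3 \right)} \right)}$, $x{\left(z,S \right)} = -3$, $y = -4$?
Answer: $- \frac{1477}{3} + 3798 \sqrt{5} \approx 8000.3$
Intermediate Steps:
$f = 40$ ($f = 35 - -5 = 35 + 5 = 40$)
$V{\left(h \right)} = \sqrt{40 + h}$ ($V{\left(h \right)} = \sqrt{h + 40} = \sqrt{40 + h}$)
$p{\left(X \right)} = \frac{-4 + X}{2 X^{2}}$ ($p{\left(X \right)} = \frac{\left(-4 + X\right) \frac{1}{X + X}}{X} = \frac{\left(-4 + X\right) \frac{1}{2 X}}{X} = \frac{\frac{1}{2} \frac{1}{X} \left(-4 + X\right)}{X} = \frac{-4 + X}{2 X^{2}}$)
$o = - \frac{7}{18} + 3 \sqrt{5}$ ($o = \sqrt{40 + 5} + \frac{-4 - 3}{2 \cdot 9} = \sqrt{45} + \frac{1}{2} \cdot \frac{1}{9} \left(-7\right) = 3 \sqrt{5} - \frac{7}{18} = - \frac{7}{18} + 3 \sqrt{5} \approx 6.3193$)
$o 1266 = \left(- \frac{7}{18} + 3 \sqrt{5}\right) 1266 = - \frac{1477}{3} + 3798 \sqrt{5}$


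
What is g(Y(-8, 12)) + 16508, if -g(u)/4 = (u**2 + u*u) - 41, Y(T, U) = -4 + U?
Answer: 16160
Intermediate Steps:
g(u) = 164 - 8*u**2 (g(u) = -4*((u**2 + u*u) - 41) = -4*((u**2 + u**2) - 41) = -4*(2*u**2 - 41) = -4*(-41 + 2*u**2) = 164 - 8*u**2)
g(Y(-8, 12)) + 16508 = (164 - 8*(-4 + 12)**2) + 16508 = (164 - 8*8**2) + 16508 = (164 - 8*64) + 16508 = (164 - 512) + 16508 = -348 + 16508 = 16160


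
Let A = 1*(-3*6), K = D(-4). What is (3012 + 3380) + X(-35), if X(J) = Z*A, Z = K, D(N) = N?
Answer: 6464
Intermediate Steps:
K = -4
Z = -4
A = -18 (A = 1*(-18) = -18)
X(J) = 72 (X(J) = -4*(-18) = 72)
(3012 + 3380) + X(-35) = (3012 + 3380) + 72 = 6392 + 72 = 6464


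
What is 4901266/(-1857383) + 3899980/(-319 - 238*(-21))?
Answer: 7220823528726/8690695057 ≈ 830.87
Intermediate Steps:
4901266/(-1857383) + 3899980/(-319 - 238*(-21)) = 4901266*(-1/1857383) + 3899980/(-319 + 4998) = -4901266/1857383 + 3899980/4679 = 7220823528726/8690695057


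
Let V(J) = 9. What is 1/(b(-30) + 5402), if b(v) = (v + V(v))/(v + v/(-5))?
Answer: 8/43223 ≈ 0.00018509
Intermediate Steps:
b(v) = 5*(9 + v)/(4*v) (b(v) = (v + 9)/(v + v/(-5)) = (9 + v)/(v + v*(-⅕)) = (9 + v)/(v - v/5) = (9 + v)/((4*v/5)) = (9 + v)*(5/(4*v)) = 5*(9 + v)/(4*v))
1/(b(-30) + 5402) = 1/((5/4)*(9 - 30)/(-30) + 5402) = 1/((5/4)*(-1/30)*(-21) + 5402) = 1/(7/8 + 5402) = 1/(43223/8) = 8/43223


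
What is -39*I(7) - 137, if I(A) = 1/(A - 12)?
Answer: -646/5 ≈ -129.20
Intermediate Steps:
I(A) = 1/(-12 + A)
-39*I(7) - 137 = -39/(-12 + 7) - 137 = -39/(-5) - 137 = -39*(-1/5) - 137 = 39/5 - 137 = -646/5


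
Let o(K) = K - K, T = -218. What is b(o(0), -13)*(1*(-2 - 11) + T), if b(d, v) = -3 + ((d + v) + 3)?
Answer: 3003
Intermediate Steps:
o(K) = 0
b(d, v) = d + v (b(d, v) = -3 + (3 + d + v) = d + v)
b(o(0), -13)*(1*(-2 - 11) + T) = (0 - 13)*(1*(-2 - 11) - 218) = -13*(1*(-13) - 218) = -13*(-13 - 218) = -13*(-231) = 3003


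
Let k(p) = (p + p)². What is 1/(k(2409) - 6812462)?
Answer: 1/16400662 ≈ 6.0973e-8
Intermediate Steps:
k(p) = 4*p² (k(p) = (2*p)² = 4*p²)
1/(k(2409) - 6812462) = 1/(4*2409² - 6812462) = 1/(4*5803281 - 6812462) = 1/(23213124 - 6812462) = 1/16400662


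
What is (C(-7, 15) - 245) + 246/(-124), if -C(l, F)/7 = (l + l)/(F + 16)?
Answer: -15117/62 ≈ -243.82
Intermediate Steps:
C(l, F) = -14*l/(16 + F) (C(l, F) = -7*(l + l)/(F + 16) = -7*2*l/(16 + F) = -14*l/(16 + F))
(C(-7, 15) - 245) + 246/(-124) = (-14*(-7)/(16 + 15) - 245) + 246/(-124) = (-14*(-7)/31 - 245) + 246*(-1/124) = (-14*(-7)*1/31 - 245) - 123/62 = (98/31 - 245) - 123/62 = -7497/31 - 123/62 = -15117/62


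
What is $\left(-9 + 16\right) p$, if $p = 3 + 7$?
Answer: $70$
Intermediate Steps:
$p = 10$
$\left(-9 + 16\right) p = \left(-9 + 16\right) 10 = 7 \cdot 10 = 70$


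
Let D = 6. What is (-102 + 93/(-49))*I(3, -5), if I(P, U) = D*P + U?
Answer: -66183/49 ≈ -1350.7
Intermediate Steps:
I(P, U) = U + 6*P (I(P, U) = 6*P + U = U + 6*P)
(-102 + 93/(-49))*I(3, -5) = (-102 + 93/(-49))*(-5 + 6*3) = (-102 + 93*(-1/49))*(-5 + 18) = (-102 - 93/49)*13 = -5091/49*13 = -66183/49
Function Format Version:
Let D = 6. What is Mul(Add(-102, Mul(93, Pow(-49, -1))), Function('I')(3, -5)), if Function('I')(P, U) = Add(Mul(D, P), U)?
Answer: Rational(-66183, 49) ≈ -1350.7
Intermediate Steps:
Function('I')(P, U) = Add(U, Mul(6, P)) (Function('I')(P, U) = Add(Mul(6, P), U) = Add(U, Mul(6, P)))
Mul(Add(-102, Mul(93, Pow(-49, -1))), Function('I')(3, -5)) = Mul(Add(-102, Mul(93, Pow(-49, -1))), Add(-5, Mul(6, 3))) = Mul(Add(-102, Mul(93, Rational(-1, 49))), Add(-5, 18)) = Mul(Add(-102, Rational(-93, 49)), 13) = Mul(Rational(-5091, 49), 13) = Rational(-66183, 49)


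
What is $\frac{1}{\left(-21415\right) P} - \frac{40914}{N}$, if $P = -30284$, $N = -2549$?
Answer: $\frac{26534032522589}{1653107711140} \approx 16.051$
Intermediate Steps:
$\frac{1}{\left(-21415\right) P} - \frac{40914}{N} = \frac{1}{\left(-21415\right) \left(-30284\right)} - \frac{40914}{-2549} = \left(- \frac{1}{21415}\right) \left(- \frac{1}{30284}\right) - - \frac{40914}{2549} = \frac{1}{648531860} + \frac{40914}{2549} = \frac{26534032522589}{1653107711140}$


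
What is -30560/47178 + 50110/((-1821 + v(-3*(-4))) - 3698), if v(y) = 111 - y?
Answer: -126486239/12785238 ≈ -9.8931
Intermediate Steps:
-30560/47178 + 50110/((-1821 + v(-3*(-4))) - 3698) = -30560/47178 + 50110/((-1821 + (111 - (-3)*(-4))) - 3698) = -30560*1/47178 + 50110/((-1821 + (111 - 1*12)) - 3698) = -15280/23589 + 50110/((-1821 + (111 - 12)) - 3698) = -15280/23589 + 50110/((-1821 + 99) - 3698) = -15280/23589 + 50110/(-1722 - 3698) = -15280/23589 + 50110/(-5420) = -15280/23589 + 50110*(-1/5420) = -15280/23589 - 5011/542 = -126486239/12785238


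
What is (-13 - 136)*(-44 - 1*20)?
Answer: 9536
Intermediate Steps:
(-13 - 136)*(-44 - 1*20) = -149*(-44 - 20) = -149*(-64) = 9536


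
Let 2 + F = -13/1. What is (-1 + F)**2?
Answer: 256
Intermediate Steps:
F = -15 (F = -2 - 13/1 = -2 - 13*1 = -2 - 13 = -15)
(-1 + F)**2 = (-1 - 15)**2 = (-16)**2 = 256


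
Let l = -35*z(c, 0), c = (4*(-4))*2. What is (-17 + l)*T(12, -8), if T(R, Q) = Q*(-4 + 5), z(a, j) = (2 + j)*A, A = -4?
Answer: -2104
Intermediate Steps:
c = -32 (c = -16*2 = -32)
z(a, j) = -8 - 4*j (z(a, j) = (2 + j)*(-4) = -8 - 4*j)
T(R, Q) = Q (T(R, Q) = Q*1 = Q)
l = 280 (l = -35*(-8 - 4*0) = -35*(-8 + 0) = -35*(-8) = 280)
(-17 + l)*T(12, -8) = (-17 + 280)*(-8) = 263*(-8) = -2104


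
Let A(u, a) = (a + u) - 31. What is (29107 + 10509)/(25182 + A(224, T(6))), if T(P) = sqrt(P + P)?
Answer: 1005256000/643890613 - 79232*sqrt(3)/643890613 ≈ 1.5610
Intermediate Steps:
T(P) = sqrt(2)*sqrt(P) (T(P) = sqrt(2*P) = sqrt(2)*sqrt(P))
A(u, a) = -31 + a + u
(29107 + 10509)/(25182 + A(224, T(6))) = (29107 + 10509)/(25182 + (-31 + sqrt(2)*sqrt(6) + 224)) = 39616/(25182 + (-31 + 2*sqrt(3) + 224)) = 39616/(25182 + (193 + 2*sqrt(3))) = 39616/(25375 + 2*sqrt(3))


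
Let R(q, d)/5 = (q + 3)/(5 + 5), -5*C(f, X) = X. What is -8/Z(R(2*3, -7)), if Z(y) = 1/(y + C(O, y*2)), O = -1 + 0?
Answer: -108/5 ≈ -21.600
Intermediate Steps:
O = -1
C(f, X) = -X/5
R(q, d) = 3/2 + q/2 (R(q, d) = 5*((q + 3)/(5 + 5)) = 5*((3 + q)/10) = 5*((3 + q)*(⅒)) = 5*(3/10 + q/10) = 3/2 + q/2)
Z(y) = 5/(3*y) (Z(y) = 1/(y - y*2/5) = 1/(y - 2*y/5) = 1/(3*y/5) = 5/(3*y))
-8/Z(R(2*3, -7)) = -8/(5/(3*(3/2 + (2*3)/2))) = -8/(5/(3*(3/2 + (½)*6))) = -8/(5/(3*(3/2 + 3))) = -8/(5/(3*(9/2))) = -8/((5/3)*(2/9)) = -8/(10/27) = (27/10)*(-8) = -108/5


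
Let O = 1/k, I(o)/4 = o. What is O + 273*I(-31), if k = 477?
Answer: -16147403/477 ≈ -33852.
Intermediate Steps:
I(o) = 4*o
O = 1/477 ≈ 0.0020964
O + 273*I(-31) = 1/477 + 273*(4*(-31)) = 1/477 + 273*(-124) = 1/477 - 33852 = -16147403/477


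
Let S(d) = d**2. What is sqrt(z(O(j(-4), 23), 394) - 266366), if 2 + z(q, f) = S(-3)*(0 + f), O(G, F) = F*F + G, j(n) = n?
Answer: I*sqrt(262822) ≈ 512.66*I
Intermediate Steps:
O(G, F) = G + F**2 (O(G, F) = F**2 + G = G + F**2)
z(q, f) = -2 + 9*f (z(q, f) = -2 + (-3)**2*(0 + f) = -2 + 9*f)
sqrt(z(O(j(-4), 23), 394) - 266366) = sqrt((-2 + 9*394) - 266366) = sqrt((-2 + 3546) - 266366) = sqrt(3544 - 266366) = sqrt(-262822) = I*sqrt(262822)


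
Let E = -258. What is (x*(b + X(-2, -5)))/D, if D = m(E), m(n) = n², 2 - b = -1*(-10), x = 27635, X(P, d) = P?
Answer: -138175/33282 ≈ -4.1516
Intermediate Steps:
b = -8 (b = 2 - (-1)*(-10) = 2 - 1*10 = 2 - 10 = -8)
D = 66564 (D = (-258)² = 66564)
(x*(b + X(-2, -5)))/D = (27635*(-8 - 2))/66564 = (27635*(-10))*(1/66564) = -276350*1/66564 = -138175/33282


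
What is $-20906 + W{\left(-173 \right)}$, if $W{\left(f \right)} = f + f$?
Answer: $-21252$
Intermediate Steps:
$W{\left(f \right)} = 2 f$
$-20906 + W{\left(-173 \right)} = -20906 + 2 \left(-173\right) = -20906 - 346 = -21252$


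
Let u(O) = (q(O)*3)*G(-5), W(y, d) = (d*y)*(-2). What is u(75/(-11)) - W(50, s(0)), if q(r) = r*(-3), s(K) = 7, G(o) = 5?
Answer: 11075/11 ≈ 1006.8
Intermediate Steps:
q(r) = -3*r
W(y, d) = -2*d*y
u(O) = -45*O (u(O) = (-3*O*3)*5 = -9*O*5 = -45*O)
u(75/(-11)) - W(50, s(0)) = -3375/(-11) - (-2)*7*50 = -3375*(-1)/11 - 1*(-700) = -45*(-75/11) + 700 = 3375/11 + 700 = 11075/11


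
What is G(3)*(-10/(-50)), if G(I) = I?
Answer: ⅗ ≈ 0.60000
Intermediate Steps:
G(3)*(-10/(-50)) = 3*(-10/(-50)) = 3*(-10*(-1/50)) = 3*(⅕) = ⅗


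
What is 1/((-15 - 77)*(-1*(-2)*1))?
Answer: -1/184 ≈ -0.0054348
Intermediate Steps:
1/((-15 - 77)*(-1*(-2)*1)) = 1/(-184) = -1/184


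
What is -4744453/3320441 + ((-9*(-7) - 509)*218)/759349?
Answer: -3925535478645/2521373552909 ≈ -1.5569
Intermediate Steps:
-4744453/3320441 + ((-9*(-7) - 509)*218)/759349 = -4744453*1/3320441 + ((63 - 509)*218)*(1/759349) = -4744453/3320441 - 446*218*(1/759349) = -4744453/3320441 - 97228*1/759349 = -4744453/3320441 - 97228/759349 = -3925535478645/2521373552909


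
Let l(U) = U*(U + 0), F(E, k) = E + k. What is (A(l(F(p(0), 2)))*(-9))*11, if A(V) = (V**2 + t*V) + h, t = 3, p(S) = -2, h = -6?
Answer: 594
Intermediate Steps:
l(U) = U**2 (l(U) = U*U = U**2)
A(V) = -6 + V**2 + 3*V (A(V) = (V**2 + 3*V) - 6 = -6 + V**2 + 3*V)
(A(l(F(p(0), 2)))*(-9))*11 = ((-6 + ((-2 + 2)**2)**2 + 3*(-2 + 2)**2)*(-9))*11 = ((-6 + (0**2)**2 + 3*0**2)*(-9))*11 = ((-6 + 0**2 + 3*0)*(-9))*11 = ((-6 + 0 + 0)*(-9))*11 = -6*(-9)*11 = 54*11 = 594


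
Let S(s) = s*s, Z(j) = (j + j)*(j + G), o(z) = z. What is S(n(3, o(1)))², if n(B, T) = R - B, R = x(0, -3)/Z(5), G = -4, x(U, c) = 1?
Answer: 707281/10000 ≈ 70.728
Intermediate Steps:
Z(j) = 2*j*(-4 + j) (Z(j) = (j + j)*(j - 4) = (2*j)*(-4 + j) = 2*j*(-4 + j))
R = ⅒ (R = 1/(2*5*(-4 + 5)) = 1/(2*5*1) = 1/10 = 1*(⅒) = ⅒ ≈ 0.10000)
n(B, T) = ⅒ - B
S(s) = s²
S(n(3, o(1)))² = ((⅒ - 1*3)²)² = ((⅒ - 3)²)² = ((-29/10)²)² = (841/100)² = 707281/10000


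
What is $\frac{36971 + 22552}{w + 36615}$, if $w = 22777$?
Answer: $\frac{59523}{59392} \approx 1.0022$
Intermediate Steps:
$\frac{36971 + 22552}{w + 36615} = \frac{36971 + 22552}{22777 + 36615} = \frac{59523}{59392}$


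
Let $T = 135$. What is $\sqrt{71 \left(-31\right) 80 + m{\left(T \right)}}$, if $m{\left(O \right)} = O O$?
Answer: $i \sqrt{157855} \approx 397.31 i$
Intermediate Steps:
$m{\left(O \right)} = O^{2}$
$\sqrt{71 \left(-31\right) 80 + m{\left(T \right)}} = \sqrt{71 \left(-31\right) 80 + 135^{2}} = \sqrt{\left(-2201\right) 80 + 18225} = \sqrt{-176080 + 18225} = \sqrt{-157855} = i \sqrt{157855}$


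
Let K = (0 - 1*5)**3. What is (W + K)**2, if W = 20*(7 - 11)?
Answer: 42025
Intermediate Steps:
W = -80 (W = 20*(-4) = -80)
K = -125 (K = (0 - 5)**3 = (-5)**3 = -125)
(W + K)**2 = (-80 - 125)**2 = (-205)**2 = 42025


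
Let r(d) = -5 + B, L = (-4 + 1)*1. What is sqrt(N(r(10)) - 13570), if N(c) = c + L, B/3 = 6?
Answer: 2*I*sqrt(3390) ≈ 116.45*I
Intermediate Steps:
L = -3 (L = -3*1 = -3)
B = 18 (B = 3*6 = 18)
r(d) = 13 (r(d) = -5 + 18 = 13)
N(c) = -3 + c (N(c) = c - 3 = -3 + c)
sqrt(N(r(10)) - 13570) = sqrt((-3 + 13) - 13570) = sqrt(10 - 13570) = sqrt(-13560) = 2*I*sqrt(3390)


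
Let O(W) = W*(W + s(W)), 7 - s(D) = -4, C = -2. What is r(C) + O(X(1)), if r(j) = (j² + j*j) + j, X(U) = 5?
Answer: 86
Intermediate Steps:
s(D) = 11 (s(D) = 7 - 1*(-4) = 7 + 4 = 11)
O(W) = W*(11 + W) (O(W) = W*(W + 11) = W*(11 + W))
r(j) = j + 2*j² (r(j) = (j² + j²) + j = 2*j² + j = j + 2*j²)
r(C) + O(X(1)) = -2*(1 + 2*(-2)) + 5*(11 + 5) = -2*(1 - 4) + 5*16 = -2*(-3) + 80 = 6 + 80 = 86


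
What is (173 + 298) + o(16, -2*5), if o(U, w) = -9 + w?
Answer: 452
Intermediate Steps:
(173 + 298) + o(16, -2*5) = (173 + 298) + (-9 - 2*5) = 471 + (-9 - 10) = 471 - 19 = 452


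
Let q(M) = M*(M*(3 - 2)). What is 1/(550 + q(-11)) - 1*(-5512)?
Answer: 3698553/671 ≈ 5512.0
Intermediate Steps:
q(M) = M**2 (q(M) = M*(M*1) = M*M = M**2)
1/(550 + q(-11)) - 1*(-5512) = 1/(550 + (-11)**2) - 1*(-5512) = 1/(550 + 121) + 5512 = 1/671 + 5512 = 3698553/671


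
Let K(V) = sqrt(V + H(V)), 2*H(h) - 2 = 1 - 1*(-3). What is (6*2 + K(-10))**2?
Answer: (12 + I*sqrt(7))**2 ≈ 137.0 + 63.498*I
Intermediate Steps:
H(h) = 3 (H(h) = 1 + (1 - 1*(-3))/2 = 1 + (1 + 3)/2 = 1 + (1/2)*4 = 1 + 2 = 3)
K(V) = sqrt(3 + V) (K(V) = sqrt(V + 3) = sqrt(3 + V))
(6*2 + K(-10))**2 = (6*2 + sqrt(3 - 10))**2 = (12 + sqrt(-7))**2 = (12 + I*sqrt(7))**2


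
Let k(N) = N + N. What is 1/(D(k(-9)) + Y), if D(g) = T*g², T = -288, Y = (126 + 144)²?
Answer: -1/20412 ≈ -4.8991e-5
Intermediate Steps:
k(N) = 2*N
Y = 72900 (Y = 270² = 72900)
D(g) = -288*g²
1/(D(k(-9)) + Y) = 1/(-288*(2*(-9))² + 72900) = 1/(-288*(-18)² + 72900) = 1/(-288*324 + 72900) = 1/(-93312 + 72900) = 1/(-20412) = -1/20412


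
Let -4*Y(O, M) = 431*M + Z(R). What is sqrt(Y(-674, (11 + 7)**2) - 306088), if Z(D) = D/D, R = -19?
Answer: I*sqrt(1363997)/2 ≈ 583.95*I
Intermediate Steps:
Z(D) = 1
Y(O, M) = -1/4 - 431*M/4 (Y(O, M) = -(431*M + 1)/4 = -(1 + 431*M)/4 = -1/4 - 431*M/4)
sqrt(Y(-674, (11 + 7)**2) - 306088) = sqrt((-1/4 - 431*(11 + 7)**2/4) - 306088) = sqrt((-1/4 - 431/4*18**2) - 306088) = sqrt((-1/4 - 431/4*324) - 306088) = sqrt((-1/4 - 34911) - 306088) = sqrt(-139645/4 - 306088) = sqrt(-1363997/4) = I*sqrt(1363997)/2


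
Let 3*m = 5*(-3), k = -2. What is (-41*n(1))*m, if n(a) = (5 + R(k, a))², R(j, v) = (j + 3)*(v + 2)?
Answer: 13120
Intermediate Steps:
m = -5 (m = (5*(-3))/3 = (⅓)*(-15) = -5)
R(j, v) = (2 + v)*(3 + j) (R(j, v) = (3 + j)*(2 + v) = (2 + v)*(3 + j))
n(a) = (7 + a)² (n(a) = (5 + (6 + 2*(-2) + 3*a - 2*a))² = (5 + (6 - 4 + 3*a - 2*a))² = (5 + (2 + a))² = (7 + a)²)
(-41*n(1))*m = -41*(7 + 1)²*(-5) = -41*8²*(-5) = -41*64*(-5) = -2624*(-5) = 13120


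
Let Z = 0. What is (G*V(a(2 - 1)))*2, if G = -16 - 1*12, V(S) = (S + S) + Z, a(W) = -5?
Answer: 560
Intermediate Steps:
V(S) = 2*S (V(S) = (S + S) + 0 = 2*S + 0 = 2*S)
G = -28 (G = -16 - 12 = -28)
(G*V(a(2 - 1)))*2 = -56*(-5)*2 = -28*(-10)*2 = 280*2 = 560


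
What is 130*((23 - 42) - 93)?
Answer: -14560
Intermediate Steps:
130*((23 - 42) - 93) = 130*(-19 - 93) = 130*(-112) = -14560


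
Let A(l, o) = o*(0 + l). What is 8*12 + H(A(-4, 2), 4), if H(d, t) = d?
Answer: 88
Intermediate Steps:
A(l, o) = l*o (A(l, o) = o*l = l*o)
8*12 + H(A(-4, 2), 4) = 8*12 - 4*2 = 96 - 8 = 88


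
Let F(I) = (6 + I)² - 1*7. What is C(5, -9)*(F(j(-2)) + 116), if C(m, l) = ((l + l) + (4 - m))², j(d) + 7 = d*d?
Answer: 42598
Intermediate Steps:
j(d) = -7 + d² (j(d) = -7 + d*d = -7 + d²)
C(m, l) = (4 - m + 2*l)² (C(m, l) = (2*l + (4 - m))² = (4 - m + 2*l)²)
F(I) = -7 + (6 + I)² (F(I) = (6 + I)² - 7 = -7 + (6 + I)²)
C(5, -9)*(F(j(-2)) + 116) = (4 - 1*5 + 2*(-9))²*((-7 + (6 + (-7 + (-2)²))²) + 116) = (4 - 5 - 18)²*((-7 + (6 + (-7 + 4))²) + 116) = (-19)²*((-7 + (6 - 3)²) + 116) = 361*((-7 + 3²) + 116) = 361*((-7 + 9) + 116) = 361*(2 + 116) = 361*118 = 42598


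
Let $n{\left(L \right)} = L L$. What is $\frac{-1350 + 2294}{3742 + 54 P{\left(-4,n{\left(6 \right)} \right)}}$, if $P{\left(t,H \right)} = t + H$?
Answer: $\frac{472}{2735} \approx 0.17258$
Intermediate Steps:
$n{\left(L \right)} = L^{2}$
$P{\left(t,H \right)} = H + t$
$\frac{-1350 + 2294}{3742 + 54 P{\left(-4,n{\left(6 \right)} \right)}} = \frac{-1350 + 2294}{3742 + 54 \left(6^{2} - 4\right)} = \frac{944}{3742 + 54 \left(36 - 4\right)} = \frac{944}{3742 + 54 \cdot 32} = \frac{944}{3742 + 1728} = \frac{944}{5470} = 944 \cdot \frac{1}{5470} = \frac{472}{2735}$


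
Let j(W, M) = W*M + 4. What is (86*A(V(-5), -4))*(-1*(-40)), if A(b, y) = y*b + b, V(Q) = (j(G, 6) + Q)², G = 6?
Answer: -12642000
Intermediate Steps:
j(W, M) = 4 + M*W (j(W, M) = M*W + 4 = 4 + M*W)
V(Q) = (40 + Q)² (V(Q) = ((4 + 6*6) + Q)² = ((4 + 36) + Q)² = (40 + Q)²)
A(b, y) = b + b*y (A(b, y) = b*y + b = b + b*y)
(86*A(V(-5), -4))*(-1*(-40)) = (86*((40 - 5)²*(1 - 4)))*(-1*(-40)) = (86*(35²*(-3)))*40 = (86*(1225*(-3)))*40 = (86*(-3675))*40 = -316050*40 = -12642000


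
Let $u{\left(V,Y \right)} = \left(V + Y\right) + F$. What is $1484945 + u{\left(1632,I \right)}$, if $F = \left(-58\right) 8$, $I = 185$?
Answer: $1486298$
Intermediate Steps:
$F = -464$
$u{\left(V,Y \right)} = -464 + V + Y$ ($u{\left(V,Y \right)} = \left(V + Y\right) - 464 = -464 + V + Y$)
$1484945 + u{\left(1632,I \right)} = 1484945 + \left(-464 + 1632 + 185\right) = 1484945 + 1353 = 1486298$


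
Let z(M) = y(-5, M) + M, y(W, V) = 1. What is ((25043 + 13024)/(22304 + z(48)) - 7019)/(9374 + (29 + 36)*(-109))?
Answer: -52285880/17055339 ≈ -3.0657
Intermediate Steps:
z(M) = 1 + M
((25043 + 13024)/(22304 + z(48)) - 7019)/(9374 + (29 + 36)*(-109)) = ((25043 + 13024)/(22304 + (1 + 48)) - 7019)/(9374 + (29 + 36)*(-109)) = (38067/(22304 + 49) - 7019)/(9374 + 65*(-109)) = (38067/22353 - 7019)/(9374 - 7085) = (38067*(1/22353) - 7019)/2289 = (12689/7451 - 7019)*(1/2289) = -52285880/7451*1/2289 = -52285880/17055339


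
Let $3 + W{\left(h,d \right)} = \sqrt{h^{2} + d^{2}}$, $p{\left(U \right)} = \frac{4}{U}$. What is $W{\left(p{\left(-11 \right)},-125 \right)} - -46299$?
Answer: $46296 + \frac{\sqrt{1890641}}{11} \approx 46421.0$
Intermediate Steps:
$W{\left(h,d \right)} = -3 + \sqrt{d^{2} + h^{2}}$ ($W{\left(h,d \right)} = -3 + \sqrt{h^{2} + d^{2}} = -3 + \sqrt{d^{2} + h^{2}}$)
$W{\left(p{\left(-11 \right)},-125 \right)} - -46299 = \left(-3 + \sqrt{\left(-125\right)^{2} + \left(\frac{4}{-11}\right)^{2}}\right) - -46299 = \left(-3 + \sqrt{15625 + \left(4 \left(- \frac{1}{11}\right)\right)^{2}}\right) + 46299 = \left(-3 + \sqrt{15625 + \left(- \frac{4}{11}\right)^{2}}\right) + 46299 = \left(-3 + \sqrt{15625 + \frac{16}{121}}\right) + 46299 = \left(-3 + \sqrt{\frac{1890641}{121}}\right) + 46299 = \left(-3 + \frac{\sqrt{1890641}}{11}\right) + 46299 = 46296 + \frac{\sqrt{1890641}}{11}$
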